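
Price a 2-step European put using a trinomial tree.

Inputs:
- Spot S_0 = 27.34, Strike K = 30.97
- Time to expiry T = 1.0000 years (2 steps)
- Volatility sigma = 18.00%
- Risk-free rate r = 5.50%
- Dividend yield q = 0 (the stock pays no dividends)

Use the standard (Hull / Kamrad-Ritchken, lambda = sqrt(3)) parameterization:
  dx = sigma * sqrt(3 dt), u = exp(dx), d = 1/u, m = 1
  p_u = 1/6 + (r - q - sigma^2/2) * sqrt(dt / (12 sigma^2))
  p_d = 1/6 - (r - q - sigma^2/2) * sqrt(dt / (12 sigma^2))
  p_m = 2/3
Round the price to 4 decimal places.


Answer: Price = V(0,0) = 3.2944

Derivation:
dt = T/N = 0.500000; dx = sigma*sqrt(3*dt) = 0.220454
u = exp(dx) = 1.246643; d = 1/u = 0.802154
p_u = 0.210667, p_m = 0.666667, p_d = 0.122667
Discount per step: exp(-r*dt) = 0.972875
Stock lattice S(k, j) with j the centered position index:
  k=0: S(0,+0) = 27.3400
  k=1: S(1,-1) = 21.9309; S(1,+0) = 27.3400; S(1,+1) = 34.0832
  k=2: S(2,-2) = 17.5920; S(2,-1) = 21.9309; S(2,+0) = 27.3400; S(2,+1) = 34.0832; S(2,+2) = 42.4896
Terminal payoffs V(N, j) = max(K - S_T, 0):
  V(2,-2) = 13.378028; V(2,-1) = 9.039097; V(2,+0) = 3.630000; V(2,+1) = 0.000000; V(2,+2) = 0.000000
Backward induction: V(k, j) = exp(-r*dt) * [p_u * V(k+1, j+1) + p_m * V(k+1, j) + p_d * V(k+1, j-1)]
  V(1,-1) = exp(-r*dt) * [p_u*3.630000 + p_m*9.039097 + p_d*13.378028] = 8.203106
  V(1,+0) = exp(-r*dt) * [p_u*0.000000 + p_m*3.630000 + p_d*9.039097] = 3.433075
  V(1,+1) = exp(-r*dt) * [p_u*0.000000 + p_m*0.000000 + p_d*3.630000] = 0.433201
  V(0,+0) = exp(-r*dt) * [p_u*0.433201 + p_m*3.433075 + p_d*8.203106] = 3.294372


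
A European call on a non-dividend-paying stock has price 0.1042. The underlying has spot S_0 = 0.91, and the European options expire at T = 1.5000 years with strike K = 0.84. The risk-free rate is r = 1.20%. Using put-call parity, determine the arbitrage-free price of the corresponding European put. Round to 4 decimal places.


Answer: Put price = 0.0192

Derivation:
Put-call parity: C - P = S_0 * exp(-qT) - K * exp(-rT).
S_0 * exp(-qT) = 0.9100 * 1.00000000 = 0.91000000
K * exp(-rT) = 0.8400 * 0.98216103 = 0.82501527
P = C - S*exp(-qT) + K*exp(-rT)
P = 0.1042 - 0.91000000 + 0.82501527 = 0.0192


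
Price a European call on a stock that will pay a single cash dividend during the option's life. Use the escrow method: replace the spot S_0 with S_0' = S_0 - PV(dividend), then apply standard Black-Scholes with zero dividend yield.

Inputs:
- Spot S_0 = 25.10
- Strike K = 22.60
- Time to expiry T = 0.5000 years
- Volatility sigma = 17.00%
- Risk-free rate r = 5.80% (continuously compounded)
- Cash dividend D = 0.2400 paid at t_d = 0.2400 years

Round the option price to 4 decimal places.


Answer: Price = 3.1278

Derivation:
PV(D) = D * exp(-r * t_d) = 0.2400 * 0.98617644 = 0.23668234
S_0' = S_0 - PV(D) = 25.1000 - 0.23668234 = 24.86331766
d1 = (ln(S_0'/K) + (r + sigma^2/2)*T) / (sigma*sqrt(T)) = 1.09533856
d2 = d1 - sigma*sqrt(T) = 0.97513040
exp(-rT) = 0.97141646
N(d1) = 0.86331583; N(d2) = 0.83525221
C = S_0' * N(d1) - K * exp(-rT) * N(d2) = 24.86331766 * 0.86331583 - 22.6000 * 0.97141646 * 0.83525221 = 3.1278


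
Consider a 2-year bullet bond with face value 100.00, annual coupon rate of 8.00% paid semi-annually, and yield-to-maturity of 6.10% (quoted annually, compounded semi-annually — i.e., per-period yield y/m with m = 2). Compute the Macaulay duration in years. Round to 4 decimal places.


Coupon per period c = face * coupon_rate / m = 4.000000
Periods per year m = 2; per-period yield y/m = 0.030500
Number of cashflows N = 4
Cashflows (t years, CF_t, discount factor 1/(1+y/m)^(m*t), PV):
  t = 0.5000: CF_t = 4.000000, DF = 0.970403, PV = 3.881611
  t = 1.0000: CF_t = 4.000000, DF = 0.941681, PV = 3.766726
  t = 1.5000: CF_t = 4.000000, DF = 0.913810, PV = 3.655241
  t = 2.0000: CF_t = 104.000000, DF = 0.886764, PV = 92.223448
Price P = sum_t PV_t = 103.527025
Macaulay numerator sum_t t * PV_t:
  t * PV_t at t = 0.5000: 1.940805
  t * PV_t at t = 1.0000: 3.766726
  t * PV_t at t = 1.5000: 5.482861
  t * PV_t at t = 2.0000: 184.446896
Macaulay duration D = (sum_t t * PV_t) / P = 195.637288 / 103.527025 = 1.889722

Answer: Macaulay duration = 1.8897 years


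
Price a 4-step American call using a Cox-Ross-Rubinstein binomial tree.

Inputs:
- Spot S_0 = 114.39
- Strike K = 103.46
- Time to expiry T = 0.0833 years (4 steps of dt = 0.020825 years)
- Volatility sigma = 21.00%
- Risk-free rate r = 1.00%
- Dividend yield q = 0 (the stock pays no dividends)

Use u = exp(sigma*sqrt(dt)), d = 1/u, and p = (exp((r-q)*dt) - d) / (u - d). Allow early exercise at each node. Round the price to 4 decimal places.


Answer: Price = V(0,0) = 11.1535

Derivation:
dt = T/N = 0.020825
u = exp(sigma*sqrt(dt)) = 1.030769; d = 1/u = 0.970150
p = (exp((r-q)*dt) - d) / (u - d) = 0.495860
Discount per step: exp(-r*dt) = 0.999792
Stock lattice S(k, i) with i counting down-moves:
  k=0: S(0,0) = 114.3900
  k=1: S(1,0) = 117.9096; S(1,1) = 110.9754
  k=2: S(2,0) = 121.5376; S(2,1) = 114.3900; S(2,2) = 107.6628
  k=3: S(3,0) = 125.2771; S(3,1) = 117.9096; S(3,2) = 110.9754; S(3,3) = 104.4490
  k=4: S(4,0) = 129.1317; S(4,1) = 121.5376; S(4,2) = 114.3900; S(4,3) = 107.6628; S(4,4) = 101.3312
Terminal payoffs V(N, i) = max(S_T - K, 0):
  V(4,0) = 25.671720; V(4,1) = 18.077556; V(4,2) = 10.930000; V(4,3) = 4.202788; V(4,4) = 0.000000
Backward induction: V(k, i) = exp(-r*dt) * [p * V(k+1, i) + (1-p) * V(k+1, i+1)]; then take max(V_cont, immediate exercise) for American.
  V(3,0) = exp(-r*dt) * [p*25.671720 + (1-p)*18.077556] = 21.838651; exercise = 21.817107; V(3,0) = max -> 21.838651
  V(3,1) = exp(-r*dt) * [p*18.077556 + (1-p)*10.930000] = 14.471174; exercise = 14.449631; V(3,1) = max -> 14.471174
  V(3,2) = exp(-r*dt) * [p*10.930000 + (1-p)*4.202788] = 7.536974; exercise = 7.515431; V(3,2) = max -> 7.536974
  V(3,3) = exp(-r*dt) * [p*4.202788 + (1-p)*0.000000] = 2.083561; exercise = 0.989028; V(3,3) = max -> 2.083561
  V(2,0) = exp(-r*dt) * [p*21.838651 + (1-p)*14.471174] = 18.120638; exercise = 18.077556; V(2,0) = max -> 18.120638
  V(2,1) = exp(-r*dt) * [p*14.471174 + (1-p)*7.536974] = 10.973082; exercise = 10.930000; V(2,1) = max -> 10.973082
  V(2,2) = exp(-r*dt) * [p*7.536974 + (1-p)*2.083561] = 4.786694; exercise = 4.202788; V(2,2) = max -> 4.786694
  V(1,0) = exp(-r*dt) * [p*18.120638 + (1-p)*10.973082] = 14.514247; exercise = 14.449631; V(1,0) = max -> 14.514247
  V(1,1) = exp(-r*dt) * [p*10.973082 + (1-p)*4.786694] = 7.852642; exercise = 7.515431; V(1,1) = max -> 7.852642
  V(0,0) = exp(-r*dt) * [p*14.514247 + (1-p)*7.852642] = 11.153543; exercise = 10.930000; V(0,0) = max -> 11.153543


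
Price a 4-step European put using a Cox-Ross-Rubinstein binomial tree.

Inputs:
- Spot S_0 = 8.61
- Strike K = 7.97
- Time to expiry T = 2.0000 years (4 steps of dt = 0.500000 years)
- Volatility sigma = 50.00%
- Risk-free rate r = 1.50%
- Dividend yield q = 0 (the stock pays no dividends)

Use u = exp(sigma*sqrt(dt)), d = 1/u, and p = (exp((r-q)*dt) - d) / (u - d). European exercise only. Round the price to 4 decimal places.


dt = T/N = 0.500000
u = exp(sigma*sqrt(dt)) = 1.424119; d = 1/u = 0.702189
p = (exp((r-q)*dt) - d) / (u - d) = 0.422949
Discount per step: exp(-r*dt) = 0.992528
Stock lattice S(k, i) with i counting down-moves:
  k=0: S(0,0) = 8.6100
  k=1: S(1,0) = 12.2617; S(1,1) = 6.0458
  k=2: S(2,0) = 17.4621; S(2,1) = 8.6100; S(2,2) = 4.2453
  k=3: S(3,0) = 24.8681; S(3,1) = 12.2617; S(3,2) = 6.0458; S(3,3) = 2.9810
  k=4: S(4,0) = 35.4151; S(4,1) = 17.4621; S(4,2) = 8.6100; S(4,3) = 4.2453; S(4,4) = 2.0932
Terminal payoffs V(N, i) = max(K - S_T, 0):
  V(4,0) = 0.000000; V(4,1) = 0.000000; V(4,2) = 0.000000; V(4,3) = 3.724679; V(4,4) = 5.876765
Backward induction: V(k, i) = exp(-r*dt) * [p * V(k+1, i) + (1-p) * V(k+1, i+1)].
  V(3,0) = exp(-r*dt) * [p*0.000000 + (1-p)*0.000000] = 0.000000
  V(3,1) = exp(-r*dt) * [p*0.000000 + (1-p)*0.000000] = 0.000000
  V(3,2) = exp(-r*dt) * [p*0.000000 + (1-p)*3.724679] = 2.133270
  V(3,3) = exp(-r*dt) * [p*3.724679 + (1-p)*5.876765] = 4.929433
  V(2,0) = exp(-r*dt) * [p*0.000000 + (1-p)*0.000000] = 0.000000
  V(2,1) = exp(-r*dt) * [p*0.000000 + (1-p)*2.133270] = 1.221808
  V(2,2) = exp(-r*dt) * [p*2.133270 + (1-p)*4.929433] = 3.718803
  V(1,0) = exp(-r*dt) * [p*0.000000 + (1-p)*1.221808] = 0.699778
  V(1,1) = exp(-r*dt) * [p*1.221808 + (1-p)*3.718803] = 2.642806
  V(0,0) = exp(-r*dt) * [p*0.699778 + (1-p)*2.642806] = 1.807398

Answer: Price = V(0,0) = 1.8074


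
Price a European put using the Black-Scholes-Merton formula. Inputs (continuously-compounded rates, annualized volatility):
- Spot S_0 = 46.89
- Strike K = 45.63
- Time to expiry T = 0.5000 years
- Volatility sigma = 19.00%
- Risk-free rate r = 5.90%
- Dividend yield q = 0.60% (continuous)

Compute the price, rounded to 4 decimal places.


d1 = (ln(S/K) + (r - q + 0.5*sigma^2) * T) / (sigma * sqrt(T)) = 0.46716713
d2 = d1 - sigma * sqrt(T) = 0.33281684
exp(-rT) = 0.97093088; exp(-qT) = 0.99700450
P = K * exp(-rT) * N(-d2) - S_0 * exp(-qT) * N(-d1)
N(-d1) = 0.32019016; N(-d2) = 0.36963627
P = 45.6300 * 0.97093088 * 0.36963627 - 46.8900 * 0.99700450 * 0.32019016 = 1.4075

Answer: Price = 1.4075


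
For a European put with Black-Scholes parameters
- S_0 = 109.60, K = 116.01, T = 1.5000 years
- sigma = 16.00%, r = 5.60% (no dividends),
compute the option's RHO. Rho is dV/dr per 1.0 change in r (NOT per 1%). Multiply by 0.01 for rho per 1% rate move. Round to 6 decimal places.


Answer: Rho = -77.405042

Derivation:
d1 = 0.2365848865; d2 = 0.0406257071
phi(d1) = 0.3879321843; exp(-qT) = 1.0000000000; exp(-rT) = 0.9194312561
N(-d2) = 0.4837971449
Rho = -K*T*exp(-rT)*N(-d2) = -116.0100 * 1.5000 * 0.9194312561 * 0.4837971449 = -77.405042


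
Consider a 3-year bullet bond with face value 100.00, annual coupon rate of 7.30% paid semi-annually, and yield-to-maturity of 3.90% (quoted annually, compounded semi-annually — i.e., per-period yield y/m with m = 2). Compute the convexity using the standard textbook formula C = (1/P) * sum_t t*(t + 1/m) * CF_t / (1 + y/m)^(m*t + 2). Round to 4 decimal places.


Coupon per period c = face * coupon_rate / m = 3.650000
Periods per year m = 2; per-period yield y/m = 0.019500
Number of cashflows N = 6
Cashflows (t years, CF_t, discount factor 1/(1+y/m)^(m*t), PV):
  t = 0.5000: CF_t = 3.650000, DF = 0.980873, PV = 3.580186
  t = 1.0000: CF_t = 3.650000, DF = 0.962112, PV = 3.511708
  t = 1.5000: CF_t = 3.650000, DF = 0.943709, PV = 3.444540
  t = 2.0000: CF_t = 3.650000, DF = 0.925659, PV = 3.378656
  t = 2.5000: CF_t = 3.650000, DF = 0.907954, PV = 3.314032
  t = 3.0000: CF_t = 103.650000, DF = 0.890588, PV = 92.309399
Price P = sum_t PV_t = 109.538521
Convexity numerator sum_t t*(t + 1/m) * CF_t / (1+y/m)^(m*t + 2):
  t = 0.5000: term = 1.722270
  t = 1.0000: term = 5.067984
  t = 1.5000: term = 9.942096
  t = 2.0000: term = 16.253223
  t = 2.5000: term = 23.913521
  t = 3.0000: term = 932.525603
Convexity = (1/P) * sum = 989.424696 / 109.538521 = 9.032664

Answer: Convexity = 9.0327


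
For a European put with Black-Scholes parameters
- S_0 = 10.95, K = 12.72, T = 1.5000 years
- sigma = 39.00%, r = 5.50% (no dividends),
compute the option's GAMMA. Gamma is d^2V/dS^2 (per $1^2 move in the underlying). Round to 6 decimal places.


Answer: Gamma = 0.075911

Derivation:
d1 = 0.0978516685; d2 = -0.3797988314
phi(d1) = 0.3970369190; exp(-qT) = 1.0000000000; exp(-rT) = 0.9208114379
Gamma = exp(-qT) * phi(d1) / (S * sigma * sqrt(T)) = 1.0000000000 * 0.3970369190 / (10.9500 * 0.3900 * 1.2247448714) = 0.075911


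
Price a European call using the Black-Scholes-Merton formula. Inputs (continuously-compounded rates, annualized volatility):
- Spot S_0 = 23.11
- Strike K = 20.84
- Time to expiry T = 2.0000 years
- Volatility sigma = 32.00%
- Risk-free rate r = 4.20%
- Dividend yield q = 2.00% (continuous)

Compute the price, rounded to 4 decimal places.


d1 = (ln(S/K) + (r - q + 0.5*sigma^2) * T) / (sigma * sqrt(T)) = 0.55196580
d2 = d1 - sigma * sqrt(T) = 0.09941746
exp(-rT) = 0.91943126; exp(-qT) = 0.96078944
C = S_0 * exp(-qT) * N(d1) - K * exp(-rT) * N(d2)
N(d1) = 0.70951411; N(d2) = 0.53959659
C = 23.1100 * 0.96078944 * 0.70951411 - 20.8400 * 0.91943126 * 0.53959659 = 5.4148

Answer: Price = 5.4148


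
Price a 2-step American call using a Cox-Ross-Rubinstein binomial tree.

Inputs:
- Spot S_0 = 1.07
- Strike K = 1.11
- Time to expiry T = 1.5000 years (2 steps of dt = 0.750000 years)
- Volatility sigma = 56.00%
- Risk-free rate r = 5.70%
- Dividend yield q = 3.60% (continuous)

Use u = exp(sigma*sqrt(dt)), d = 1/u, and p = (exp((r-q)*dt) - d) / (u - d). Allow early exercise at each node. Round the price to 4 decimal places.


Answer: Price = V(0,0) = 0.2476

Derivation:
dt = T/N = 0.750000
u = exp(sigma*sqrt(dt)) = 1.624133; d = 1/u = 0.615713
p = (exp((r-q)*dt) - d) / (u - d) = 0.396820
Discount per step: exp(-r*dt) = 0.958151
Stock lattice S(k, i) with i counting down-moves:
  k=0: S(0,0) = 1.0700
  k=1: S(1,0) = 1.7378; S(1,1) = 0.6588
  k=2: S(2,0) = 2.8225; S(2,1) = 1.0700; S(2,2) = 0.4056
Terminal payoffs V(N, i) = max(S_T - K, 0):
  V(2,0) = 1.712455; V(2,1) = 0.000000; V(2,2) = 0.000000
Backward induction: V(k, i) = exp(-r*dt) * [p * V(k+1, i) + (1-p) * V(k+1, i+1)]; then take max(V_cont, immediate exercise) for American.
  V(1,0) = exp(-r*dt) * [p*1.712455 + (1-p)*0.000000] = 0.651099; exercise = 0.627822; V(1,0) = max -> 0.651099
  V(1,1) = exp(-r*dt) * [p*0.000000 + (1-p)*0.000000] = 0.000000; exercise = 0.000000; V(1,1) = max -> 0.000000
  V(0,0) = exp(-r*dt) * [p*0.651099 + (1-p)*0.000000] = 0.247557; exercise = 0.000000; V(0,0) = max -> 0.247557


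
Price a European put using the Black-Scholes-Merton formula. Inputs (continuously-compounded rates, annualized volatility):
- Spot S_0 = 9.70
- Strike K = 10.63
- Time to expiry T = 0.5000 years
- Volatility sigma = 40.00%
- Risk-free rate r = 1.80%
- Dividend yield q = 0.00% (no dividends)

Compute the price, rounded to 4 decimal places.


Answer: Price = 1.6030

Derivation:
d1 = (ln(S/K) + (r - q + 0.5*sigma^2) * T) / (sigma * sqrt(T)) = -0.15045219
d2 = d1 - sigma * sqrt(T) = -0.43329491
exp(-rT) = 0.99104038; exp(-qT) = 1.00000000
P = K * exp(-rT) * N(-d2) - S_0 * exp(-qT) * N(-d1)
N(-d1) = 0.55979607; N(-d2) = 0.66759973
P = 10.6300 * 0.99104038 * 0.66759973 - 9.7000 * 1.00000000 * 0.55979607 = 1.6030


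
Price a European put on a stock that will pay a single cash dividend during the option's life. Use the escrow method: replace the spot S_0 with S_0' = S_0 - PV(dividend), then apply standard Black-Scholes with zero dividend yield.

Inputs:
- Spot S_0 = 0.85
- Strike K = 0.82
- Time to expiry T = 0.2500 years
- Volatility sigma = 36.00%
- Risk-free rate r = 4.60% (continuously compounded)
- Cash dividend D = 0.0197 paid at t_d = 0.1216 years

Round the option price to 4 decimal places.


Answer: Price = 0.0495

Derivation:
PV(D) = D * exp(-r * t_d) = 0.0197 * 0.99442202 = 0.01959011
S_0' = S_0 - PV(D) = 0.8500 - 0.01959011 = 0.83040989
d1 = (ln(S_0'/K) + (r + sigma^2/2)*T) / (sigma*sqrt(T)) = 0.22397265
d2 = d1 - sigma*sqrt(T) = 0.04397265
exp(-rT) = 0.98856587
N(-d1) = 0.41138929; N(-d2) = 0.48246310
P = K * exp(-rT) * N(-d2) - S_0' * N(-d1) = 0.8200 * 0.98856587 * 0.48246310 - 0.83040989 * 0.41138929 = 0.0495


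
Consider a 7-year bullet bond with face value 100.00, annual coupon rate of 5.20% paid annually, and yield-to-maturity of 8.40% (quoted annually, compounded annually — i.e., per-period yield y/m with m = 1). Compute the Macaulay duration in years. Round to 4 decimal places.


Answer: Macaulay duration = 5.9387 years

Derivation:
Coupon per period c = face * coupon_rate / m = 5.200000
Periods per year m = 1; per-period yield y/m = 0.084000
Number of cashflows N = 7
Cashflows (t years, CF_t, discount factor 1/(1+y/m)^(m*t), PV):
  t = 1.0000: CF_t = 5.200000, DF = 0.922509, PV = 4.797048
  t = 2.0000: CF_t = 5.200000, DF = 0.851023, PV = 4.425321
  t = 3.0000: CF_t = 5.200000, DF = 0.785077, PV = 4.082399
  t = 4.0000: CF_t = 5.200000, DF = 0.724241, PV = 3.766051
  t = 5.0000: CF_t = 5.200000, DF = 0.668119, PV = 3.474217
  t = 6.0000: CF_t = 5.200000, DF = 0.616346, PV = 3.204997
  t = 7.0000: CF_t = 105.200000, DF = 0.568585, PV = 59.815091
Price P = sum_t PV_t = 83.565124
Macaulay numerator sum_t t * PV_t:
  t * PV_t at t = 1.0000: 4.797048
  t * PV_t at t = 2.0000: 8.850642
  t * PV_t at t = 3.0000: 12.247198
  t * PV_t at t = 4.0000: 15.064205
  t * PV_t at t = 5.0000: 17.371085
  t * PV_t at t = 6.0000: 19.229983
  t * PV_t at t = 7.0000: 418.705634
Macaulay duration D = (sum_t t * PV_t) / P = 496.265794 / 83.565124 = 5.938671


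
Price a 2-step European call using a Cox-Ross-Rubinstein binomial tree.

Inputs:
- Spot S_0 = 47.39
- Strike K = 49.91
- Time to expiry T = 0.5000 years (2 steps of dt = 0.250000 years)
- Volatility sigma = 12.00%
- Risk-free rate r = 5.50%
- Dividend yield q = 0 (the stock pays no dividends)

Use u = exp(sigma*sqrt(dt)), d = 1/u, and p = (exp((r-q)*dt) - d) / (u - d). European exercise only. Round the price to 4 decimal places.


dt = T/N = 0.250000
u = exp(sigma*sqrt(dt)) = 1.061837; d = 1/u = 0.941765
p = (exp((r-q)*dt) - d) / (u - d) = 0.600310
Discount per step: exp(-r*dt) = 0.986344
Stock lattice S(k, i) with i counting down-moves:
  k=0: S(0,0) = 47.3900
  k=1: S(1,0) = 50.3204; S(1,1) = 44.6302
  k=2: S(2,0) = 53.4321; S(2,1) = 47.3900; S(2,2) = 42.0312
Terminal payoffs V(N, i) = max(S_T - K, 0):
  V(2,0) = 3.522076; V(2,1) = 0.000000; V(2,2) = 0.000000
Backward induction: V(k, i) = exp(-r*dt) * [p * V(k+1, i) + (1-p) * V(k+1, i+1)].
  V(1,0) = exp(-r*dt) * [p*3.522076 + (1-p)*0.000000] = 2.085464
  V(1,1) = exp(-r*dt) * [p*0.000000 + (1-p)*0.000000] = 0.000000
  V(0,0) = exp(-r*dt) * [p*2.085464 + (1-p)*0.000000] = 1.234829

Answer: Price = V(0,0) = 1.2348


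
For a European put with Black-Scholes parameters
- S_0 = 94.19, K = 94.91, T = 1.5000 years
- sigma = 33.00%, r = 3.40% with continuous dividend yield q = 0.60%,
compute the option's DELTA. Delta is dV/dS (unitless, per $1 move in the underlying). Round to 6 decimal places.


d1 = 0.2871592364; d2 = -0.1170065711
phi(d1) = 0.3828282795; exp(-qT) = 0.9910403788; exp(-rT) = 0.9502786705
N(-d1) = 0.3869951985
Delta = -exp(-qT) * N(-d1) = -0.9910403788 * 0.3869951985 = -0.383528

Answer: Delta = -0.383528


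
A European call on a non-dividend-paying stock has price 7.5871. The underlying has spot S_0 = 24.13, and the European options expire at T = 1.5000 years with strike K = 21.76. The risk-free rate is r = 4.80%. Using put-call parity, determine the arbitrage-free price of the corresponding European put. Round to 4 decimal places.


Answer: Put price = 3.7055

Derivation:
Put-call parity: C - P = S_0 * exp(-qT) - K * exp(-rT).
S_0 * exp(-qT) = 24.1300 * 1.00000000 = 24.13000000
K * exp(-rT) = 21.7600 * 0.93053090 = 20.24835229
P = C - S*exp(-qT) + K*exp(-rT)
P = 7.5871 - 24.13000000 + 20.24835229 = 3.7055


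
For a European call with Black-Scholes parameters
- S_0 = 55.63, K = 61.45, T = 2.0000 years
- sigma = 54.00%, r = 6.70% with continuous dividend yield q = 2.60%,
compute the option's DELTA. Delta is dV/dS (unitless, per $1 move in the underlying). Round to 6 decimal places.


Answer: Delta = 0.607734

Derivation:
d1 = 0.3589205773; d2 = -0.4047547463
phi(d1) = 0.3740557144; exp(-qT) = 0.9493288668; exp(-rT) = 0.8745900646
N(d1) = 0.6401727473
Delta = exp(-qT) * N(d1) = 0.9493288668 * 0.6401727473 = 0.607734


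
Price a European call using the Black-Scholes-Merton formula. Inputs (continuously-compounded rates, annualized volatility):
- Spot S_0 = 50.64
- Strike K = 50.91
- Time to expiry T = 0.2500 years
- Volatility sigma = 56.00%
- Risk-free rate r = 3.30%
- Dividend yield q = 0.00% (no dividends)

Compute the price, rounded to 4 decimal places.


Answer: Price = 5.7044

Derivation:
d1 = (ln(S/K) + (r - q + 0.5*sigma^2) * T) / (sigma * sqrt(T)) = 0.15047289
d2 = d1 - sigma * sqrt(T) = -0.12952711
exp(-rT) = 0.99178394; exp(-qT) = 1.00000000
C = S_0 * exp(-qT) * N(d1) - K * exp(-rT) * N(d2)
N(d1) = 0.55980423; N(d2) = 0.44847029
C = 50.6400 * 1.00000000 * 0.55980423 - 50.9100 * 0.99178394 * 0.44847029 = 5.7044


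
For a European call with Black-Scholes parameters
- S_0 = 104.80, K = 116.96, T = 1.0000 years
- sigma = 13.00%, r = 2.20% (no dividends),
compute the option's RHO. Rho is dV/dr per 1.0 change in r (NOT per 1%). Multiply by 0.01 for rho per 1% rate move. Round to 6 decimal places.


Answer: Rho = 26.267864

Derivation:
d1 = -0.6102171086; d2 = -0.7402171086
phi(d1) = 0.3311708105; exp(-qT) = 1.0000000000; exp(-rT) = 0.9782402351
N(d2) = 0.2295841340
Rho = K*T*exp(-rT)*N(d2) = 116.9600 * 1.0000 * 0.9782402351 * 0.2295841340 = 26.267864


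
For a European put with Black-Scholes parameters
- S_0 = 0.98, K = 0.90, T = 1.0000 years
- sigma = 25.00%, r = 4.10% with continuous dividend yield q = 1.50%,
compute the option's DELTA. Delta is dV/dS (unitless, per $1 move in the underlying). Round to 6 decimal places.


Answer: Delta = -0.280229

Derivation:
d1 = 0.5696312334; d2 = 0.3196312334
phi(d1) = 0.3391955805; exp(-qT) = 0.9851119396; exp(-rT) = 0.9598291299
N(-d1) = 0.2844639199
Delta = -exp(-qT) * N(-d1) = -0.9851119396 * 0.2844639199 = -0.280229


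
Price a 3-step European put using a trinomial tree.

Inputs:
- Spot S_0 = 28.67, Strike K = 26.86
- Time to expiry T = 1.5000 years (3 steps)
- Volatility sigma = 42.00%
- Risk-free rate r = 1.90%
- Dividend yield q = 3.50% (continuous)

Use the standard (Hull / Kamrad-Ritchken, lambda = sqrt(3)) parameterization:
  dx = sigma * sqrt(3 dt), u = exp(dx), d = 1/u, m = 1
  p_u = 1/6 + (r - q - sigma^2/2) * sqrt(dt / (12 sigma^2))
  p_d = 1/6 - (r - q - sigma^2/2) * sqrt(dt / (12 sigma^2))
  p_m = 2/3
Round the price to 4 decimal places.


dt = T/N = 0.500000; dx = sigma*sqrt(3*dt) = 0.514393
u = exp(dx) = 1.672623; d = 1/u = 0.597863
p_u = 0.116024, p_m = 0.666667, p_d = 0.217309
Discount per step: exp(-r*dt) = 0.990545
Stock lattice S(k, j) with j the centered position index:
  k=0: S(0,+0) = 28.6700
  k=1: S(1,-1) = 17.1407; S(1,+0) = 28.6700; S(1,+1) = 47.9541
  k=2: S(2,-2) = 10.2478; S(2,-1) = 17.1407; S(2,+0) = 28.6700; S(2,+1) = 47.9541; S(2,+2) = 80.2091
  k=3: S(3,-3) = 6.1268; S(3,-2) = 10.2478; S(3,-1) = 17.1407; S(3,+0) = 28.6700; S(3,+1) = 47.9541; S(3,+2) = 80.2091; S(3,+3) = 134.1596
Terminal payoffs V(N, j) = max(K - S_T, 0):
  V(3,-3) = 20.733199; V(3,-2) = 16.612174; V(3,-1) = 9.719254; V(3,+0) = 0.000000; V(3,+1) = 0.000000; V(3,+2) = 0.000000; V(3,+3) = 0.000000
Backward induction: V(k, j) = exp(-r*dt) * [p_u * V(k+1, j+1) + p_m * V(k+1, j) + p_d * V(k+1, j-1)]
  V(2,-2) = exp(-r*dt) * [p_u*9.719254 + p_m*16.612174 + p_d*20.733199] = 16.549988
  V(2,-1) = exp(-r*dt) * [p_u*0.000000 + p_m*9.719254 + p_d*16.612174] = 9.994080
  V(2,+0) = exp(-r*dt) * [p_u*0.000000 + p_m*0.000000 + p_d*9.719254] = 2.092111
  V(2,+1) = exp(-r*dt) * [p_u*0.000000 + p_m*0.000000 + p_d*0.000000] = 0.000000
  V(2,+2) = exp(-r*dt) * [p_u*0.000000 + p_m*0.000000 + p_d*0.000000] = 0.000000
  V(1,-1) = exp(-r*dt) * [p_u*2.092111 + p_m*9.994080 + p_d*16.549988] = 10.402620
  V(1,+0) = exp(-r*dt) * [p_u*0.000000 + p_m*2.092111 + p_d*9.994080] = 3.532821
  V(1,+1) = exp(-r*dt) * [p_u*0.000000 + p_m*0.000000 + p_d*2.092111] = 0.450336
  V(0,+0) = exp(-r*dt) * [p_u*0.450336 + p_m*3.532821 + p_d*10.402620] = 4.623909

Answer: Price = V(0,0) = 4.6239


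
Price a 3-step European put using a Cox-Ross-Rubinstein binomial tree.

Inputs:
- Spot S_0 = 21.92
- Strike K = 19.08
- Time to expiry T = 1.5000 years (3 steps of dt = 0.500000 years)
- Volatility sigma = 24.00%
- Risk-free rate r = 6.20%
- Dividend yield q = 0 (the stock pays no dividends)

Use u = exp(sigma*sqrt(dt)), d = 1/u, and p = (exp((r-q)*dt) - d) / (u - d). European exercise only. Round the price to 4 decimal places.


dt = T/N = 0.500000
u = exp(sigma*sqrt(dt)) = 1.184956; d = 1/u = 0.843913
p = (exp((r-q)*dt) - d) / (u - d) = 0.549996
Discount per step: exp(-r*dt) = 0.969476
Stock lattice S(k, i) with i counting down-moves:
  k=0: S(0,0) = 21.9200
  k=1: S(1,0) = 25.9742; S(1,1) = 18.4986
  k=2: S(2,0) = 30.7783; S(2,1) = 21.9200; S(2,2) = 15.6112
  k=3: S(3,0) = 36.4710; S(3,1) = 25.9742; S(3,2) = 18.4986; S(3,3) = 13.1745
Terminal payoffs V(N, i) = max(K - S_T, 0):
  V(3,0) = 0.000000; V(3,1) = 0.000000; V(3,2) = 0.581423; V(3,3) = 5.905507
Backward induction: V(k, i) = exp(-r*dt) * [p * V(k+1, i) + (1-p) * V(k+1, i+1)].
  V(2,0) = exp(-r*dt) * [p*0.000000 + (1-p)*0.000000] = 0.000000
  V(2,1) = exp(-r*dt) * [p*0.000000 + (1-p)*0.581423] = 0.253656
  V(2,2) = exp(-r*dt) * [p*0.581423 + (1-p)*5.905507] = 2.886400
  V(1,0) = exp(-r*dt) * [p*0.000000 + (1-p)*0.253656] = 0.110662
  V(1,1) = exp(-r*dt) * [p*0.253656 + (1-p)*2.886400] = 1.394494
  V(0,0) = exp(-r*dt) * [p*0.110662 + (1-p)*1.394494] = 0.667378

Answer: Price = V(0,0) = 0.6674


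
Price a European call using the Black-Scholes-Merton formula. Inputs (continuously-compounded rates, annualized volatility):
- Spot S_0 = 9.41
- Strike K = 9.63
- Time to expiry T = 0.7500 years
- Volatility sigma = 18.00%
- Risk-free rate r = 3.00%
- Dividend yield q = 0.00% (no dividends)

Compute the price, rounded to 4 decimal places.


d1 = (ln(S/K) + (r - q + 0.5*sigma^2) * T) / (sigma * sqrt(T)) = 0.07402739
d2 = d1 - sigma * sqrt(T) = -0.08185718
exp(-rT) = 0.97775124; exp(-qT) = 1.00000000
C = S_0 * exp(-qT) * N(d1) - K * exp(-rT) * N(d2)
N(d1) = 0.52950570; N(d2) = 0.46738014
C = 9.4100 * 1.00000000 * 0.52950570 - 9.6300 * 0.97775124 * 0.46738014 = 0.5819

Answer: Price = 0.5819


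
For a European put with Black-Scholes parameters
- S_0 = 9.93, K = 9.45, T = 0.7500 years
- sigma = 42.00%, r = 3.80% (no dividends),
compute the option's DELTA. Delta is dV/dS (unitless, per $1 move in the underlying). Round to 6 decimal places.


Answer: Delta = -0.345892

Derivation:
d1 = 0.3964354634; d2 = 0.0327047938
phi(d1) = 0.3687932568; exp(-qT) = 1.0000000000; exp(-rT) = 0.9719022941
N(-d1) = 0.3458919043
Delta = -exp(-qT) * N(-d1) = -1.0000000000 * 0.3458919043 = -0.345892


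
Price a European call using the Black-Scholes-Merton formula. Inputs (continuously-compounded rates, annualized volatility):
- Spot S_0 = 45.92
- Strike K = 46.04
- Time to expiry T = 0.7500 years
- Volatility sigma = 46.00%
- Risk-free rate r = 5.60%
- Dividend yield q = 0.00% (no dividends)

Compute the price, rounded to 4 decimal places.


d1 = (ln(S/K) + (r - q + 0.5*sigma^2) * T) / (sigma * sqrt(T)) = 0.29806377
d2 = d1 - sigma * sqrt(T) = -0.10030791
exp(-rT) = 0.95886978; exp(-qT) = 1.00000000
C = S_0 * exp(-qT) * N(d1) - K * exp(-rT) * N(d2)
N(d1) = 0.61717276; N(d2) = 0.46004994
C = 45.9200 * 1.00000000 * 0.61717276 - 46.0400 * 0.95886978 * 0.46004994 = 8.0310

Answer: Price = 8.0310


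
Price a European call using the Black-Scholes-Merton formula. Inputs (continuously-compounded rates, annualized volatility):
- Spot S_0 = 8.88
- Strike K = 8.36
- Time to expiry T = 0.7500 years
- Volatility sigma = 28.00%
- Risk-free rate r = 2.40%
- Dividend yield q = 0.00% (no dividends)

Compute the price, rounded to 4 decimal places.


d1 = (ln(S/K) + (r - q + 0.5*sigma^2) * T) / (sigma * sqrt(T)) = 0.44432518
d2 = d1 - sigma * sqrt(T) = 0.20183807
exp(-rT) = 0.98216103; exp(-qT) = 1.00000000
C = S_0 * exp(-qT) * N(d1) - K * exp(-rT) * N(d2)
N(d1) = 0.67159625; N(d2) = 0.57997834
C = 8.8800 * 1.00000000 * 0.67159625 - 8.3600 * 0.98216103 * 0.57997834 = 1.2017

Answer: Price = 1.2017


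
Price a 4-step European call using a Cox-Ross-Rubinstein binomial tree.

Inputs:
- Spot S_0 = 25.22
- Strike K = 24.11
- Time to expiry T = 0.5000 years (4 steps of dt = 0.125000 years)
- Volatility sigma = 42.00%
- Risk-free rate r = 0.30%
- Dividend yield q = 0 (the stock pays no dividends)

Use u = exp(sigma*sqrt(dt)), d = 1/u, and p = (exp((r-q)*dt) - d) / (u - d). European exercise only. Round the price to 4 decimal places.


Answer: Price = V(0,0) = 3.5157

Derivation:
dt = T/N = 0.125000
u = exp(sigma*sqrt(dt)) = 1.160084; d = 1/u = 0.862007
p = (exp((r-q)*dt) - d) / (u - d) = 0.464203
Discount per step: exp(-r*dt) = 0.999625
Stock lattice S(k, i) with i counting down-moves:
  k=0: S(0,0) = 25.2200
  k=1: S(1,0) = 29.2573; S(1,1) = 21.7398
  k=2: S(2,0) = 33.9409; S(2,1) = 25.2200; S(2,2) = 18.7399
  k=3: S(3,0) = 39.3744; S(3,1) = 29.2573; S(3,2) = 21.7398; S(3,3) = 16.1539
  k=4: S(4,0) = 45.6776; S(4,1) = 33.9409; S(4,2) = 25.2200; S(4,3) = 18.7399; S(4,4) = 13.9247
Terminal payoffs V(N, i) = max(S_T - K, 0):
  V(4,0) = 21.567554; V(4,1) = 9.830948; V(4,2) = 1.110000; V(4,3) = 0.000000; V(4,4) = 0.000000
Backward induction: V(k, i) = exp(-r*dt) * [p * V(k+1, i) + (1-p) * V(k+1, i+1)].
  V(3,0) = exp(-r*dt) * [p*21.567554 + (1-p)*9.830948] = 15.273390
  V(3,1) = exp(-r*dt) * [p*9.830948 + (1-p)*1.110000] = 5.156358
  V(3,2) = exp(-r*dt) * [p*1.110000 + (1-p)*0.000000] = 0.515072
  V(3,3) = exp(-r*dt) * [p*0.000000 + (1-p)*0.000000] = 0.000000
  V(2,0) = exp(-r*dt) * [p*15.273390 + (1-p)*5.156358] = 9.849023
  V(2,1) = exp(-r*dt) * [p*5.156358 + (1-p)*0.515072] = 2.668572
  V(2,2) = exp(-r*dt) * [p*0.515072 + (1-p)*0.000000] = 0.239009
  V(1,0) = exp(-r*dt) * [p*9.849023 + (1-p)*2.668572] = 5.999510
  V(1,1) = exp(-r*dt) * [p*2.668572 + (1-p)*0.239009] = 1.366307
  V(0,0) = exp(-r*dt) * [p*5.999510 + (1-p)*1.366307] = 3.515737


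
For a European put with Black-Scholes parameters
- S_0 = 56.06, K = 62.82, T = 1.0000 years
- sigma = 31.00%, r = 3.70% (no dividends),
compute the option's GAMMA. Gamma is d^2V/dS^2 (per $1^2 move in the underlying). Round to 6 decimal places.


Answer: Gamma = 0.022857

Derivation:
d1 = -0.0929062851; d2 = -0.4029062851
phi(d1) = 0.3972242398; exp(-qT) = 1.0000000000; exp(-rT) = 0.9636761353
Gamma = exp(-qT) * phi(d1) / (S * sigma * sqrt(T)) = 1.0000000000 * 0.3972242398 / (56.0600 * 0.3100 * 1.0000000000) = 0.022857


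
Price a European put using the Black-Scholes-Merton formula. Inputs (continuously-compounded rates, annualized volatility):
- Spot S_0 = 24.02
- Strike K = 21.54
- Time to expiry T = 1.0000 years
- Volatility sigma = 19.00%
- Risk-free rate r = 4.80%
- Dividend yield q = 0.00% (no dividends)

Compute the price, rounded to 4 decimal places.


d1 = (ln(S/K) + (r - q + 0.5*sigma^2) * T) / (sigma * sqrt(T)) = 0.92118497
d2 = d1 - sigma * sqrt(T) = 0.73118497
exp(-rT) = 0.95313379; exp(-qT) = 1.00000000
P = K * exp(-rT) * N(-d2) - S_0 * exp(-qT) * N(-d1)
N(-d1) = 0.17847693; N(-d2) = 0.23233309
P = 21.5400 * 0.95313379 * 0.23233309 - 24.0200 * 1.00000000 * 0.17847693 = 0.4829

Answer: Price = 0.4829


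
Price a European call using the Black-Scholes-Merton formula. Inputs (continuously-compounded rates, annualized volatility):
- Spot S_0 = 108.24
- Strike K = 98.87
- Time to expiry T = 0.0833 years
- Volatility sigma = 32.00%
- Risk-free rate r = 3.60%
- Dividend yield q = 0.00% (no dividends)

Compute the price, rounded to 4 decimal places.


d1 = (ln(S/K) + (r - q + 0.5*sigma^2) * T) / (sigma * sqrt(T)) = 1.05902410
d2 = d1 - sigma * sqrt(T) = 0.96666653
exp(-rT) = 0.99700569; exp(-qT) = 1.00000000
C = S_0 * exp(-qT) * N(d1) - K * exp(-rT) * N(d2)
N(d1) = 0.85520560; N(d2) = 0.83314462
C = 108.2400 * 1.00000000 * 0.85520560 - 98.8700 * 0.99700569 * 0.83314462 = 10.4411

Answer: Price = 10.4411


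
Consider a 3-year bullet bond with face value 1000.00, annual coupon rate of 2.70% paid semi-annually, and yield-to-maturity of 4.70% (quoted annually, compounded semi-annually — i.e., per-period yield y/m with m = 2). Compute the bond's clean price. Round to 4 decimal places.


Coupon per period c = face * coupon_rate / m = 13.500000
Periods per year m = 2; per-period yield y/m = 0.023500
Number of cashflows N = 6
Cashflows (t years, CF_t, discount factor 1/(1+y/m)^(m*t), PV):
  t = 0.5000: CF_t = 13.500000, DF = 0.977040, PV = 13.190034
  t = 1.0000: CF_t = 13.500000, DF = 0.954606, PV = 12.887185
  t = 1.5000: CF_t = 13.500000, DF = 0.932688, PV = 12.591290
  t = 2.0000: CF_t = 13.500000, DF = 0.911273, PV = 12.302189
  t = 2.5000: CF_t = 13.500000, DF = 0.890350, PV = 12.019725
  t = 3.0000: CF_t = 1013.500000, DF = 0.869907, PV = 881.650932
Price P = sum_t PV_t = 944.641355

Answer: Price = 944.6414


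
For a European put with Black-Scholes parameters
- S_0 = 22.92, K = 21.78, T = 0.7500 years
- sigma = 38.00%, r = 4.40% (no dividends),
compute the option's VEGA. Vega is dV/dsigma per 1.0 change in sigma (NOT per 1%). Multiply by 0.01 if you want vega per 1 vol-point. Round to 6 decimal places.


d1 = 0.4198484301; d2 = 0.0907587766
phi(d1) = 0.3652859216; exp(-qT) = 1.0000000000; exp(-rT) = 0.9675385596
Vega = S * exp(-qT) * phi(d1) * sqrt(T) = 22.9200 * 1.0000000000 * 0.3652859216 * 0.8660254038 = 7.250671

Answer: Vega = 7.250671


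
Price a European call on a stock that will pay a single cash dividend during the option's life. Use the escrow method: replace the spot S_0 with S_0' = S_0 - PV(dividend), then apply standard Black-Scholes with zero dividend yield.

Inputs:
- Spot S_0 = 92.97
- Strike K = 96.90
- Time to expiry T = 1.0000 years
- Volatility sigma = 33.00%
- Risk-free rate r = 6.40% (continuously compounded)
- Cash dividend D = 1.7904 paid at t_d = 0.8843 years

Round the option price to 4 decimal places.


PV(D) = D * exp(-r * t_d) = 1.7904 * 0.94497652 = 1.69188596
S_0' = S_0 - PV(D) = 92.9700 - 1.69188596 = 91.27811404
d1 = (ln(S_0'/K) + (r + sigma^2/2)*T) / (sigma*sqrt(T)) = 0.17782280
d2 = d1 - sigma*sqrt(T) = -0.15217720
exp(-rT) = 0.93800500
N(d1) = 0.57056893; N(d2) = 0.43952359
C = S_0' * N(d1) - K * exp(-rT) * N(d2) = 91.27811404 * 0.57056893 - 96.9000 * 0.93800500 * 0.43952359 = 12.1310

Answer: Price = 12.1310


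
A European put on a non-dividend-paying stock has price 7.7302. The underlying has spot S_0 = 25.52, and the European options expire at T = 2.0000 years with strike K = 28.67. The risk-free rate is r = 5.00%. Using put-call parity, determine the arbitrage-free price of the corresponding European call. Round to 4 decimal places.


Put-call parity: C - P = S_0 * exp(-qT) - K * exp(-rT).
S_0 * exp(-qT) = 25.5200 * 1.00000000 = 25.52000000
K * exp(-rT) = 28.6700 * 0.90483742 = 25.94168878
C = P + S*exp(-qT) - K*exp(-rT)
C = 7.7302 + 25.52000000 - 25.94168878 = 7.3085

Answer: Call price = 7.3085


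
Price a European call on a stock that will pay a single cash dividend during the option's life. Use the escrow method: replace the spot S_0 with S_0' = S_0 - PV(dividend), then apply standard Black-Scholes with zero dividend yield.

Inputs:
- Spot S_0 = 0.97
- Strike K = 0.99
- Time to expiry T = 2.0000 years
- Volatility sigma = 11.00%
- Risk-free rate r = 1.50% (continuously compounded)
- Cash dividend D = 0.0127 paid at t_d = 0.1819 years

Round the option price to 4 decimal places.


Answer: Price = 0.0578

Derivation:
PV(D) = D * exp(-r * t_d) = 0.0127 * 0.99727522 = 0.01266540
S_0' = S_0 - PV(D) = 0.9700 - 0.01266540 = 0.95733460
d1 = (ln(S_0'/K) + (r + sigma^2/2)*T) / (sigma*sqrt(T)) = 0.05494879
d2 = d1 - sigma*sqrt(T) = -0.10061470
exp(-rT) = 0.97044553
N(d1) = 0.52191037; N(d2) = 0.45992816
C = S_0' * N(d1) - K * exp(-rT) * N(d2) = 0.95733460 * 0.52191037 - 0.9900 * 0.97044553 * 0.45992816 = 0.0578


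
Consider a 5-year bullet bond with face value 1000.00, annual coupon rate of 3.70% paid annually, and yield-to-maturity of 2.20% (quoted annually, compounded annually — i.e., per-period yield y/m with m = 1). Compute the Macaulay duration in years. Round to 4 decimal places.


Coupon per period c = face * coupon_rate / m = 37.000000
Periods per year m = 1; per-period yield y/m = 0.022000
Number of cashflows N = 5
Cashflows (t years, CF_t, discount factor 1/(1+y/m)^(m*t), PV):
  t = 1.0000: CF_t = 37.000000, DF = 0.978474, PV = 36.203523
  t = 2.0000: CF_t = 37.000000, DF = 0.957411, PV = 35.424190
  t = 3.0000: CF_t = 37.000000, DF = 0.936801, PV = 34.661634
  t = 4.0000: CF_t = 37.000000, DF = 0.916635, PV = 33.915494
  t = 5.0000: CF_t = 1037.000000, DF = 0.896903, PV = 930.088506
Price P = sum_t PV_t = 1070.293347
Macaulay numerator sum_t t * PV_t:
  t * PV_t at t = 1.0000: 36.203523
  t * PV_t at t = 2.0000: 70.848381
  t * PV_t at t = 3.0000: 103.984903
  t * PV_t at t = 4.0000: 135.661974
  t * PV_t at t = 5.0000: 4650.442530
Macaulay duration D = (sum_t t * PV_t) / P = 4997.141310 / 1070.293347 = 4.668946

Answer: Macaulay duration = 4.6689 years


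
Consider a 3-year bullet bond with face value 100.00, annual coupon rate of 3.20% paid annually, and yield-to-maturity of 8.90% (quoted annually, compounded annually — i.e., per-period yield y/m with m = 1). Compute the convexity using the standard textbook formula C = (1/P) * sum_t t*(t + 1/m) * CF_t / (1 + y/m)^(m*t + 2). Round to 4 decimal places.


Coupon per period c = face * coupon_rate / m = 3.200000
Periods per year m = 1; per-period yield y/m = 0.089000
Number of cashflows N = 3
Cashflows (t years, CF_t, discount factor 1/(1+y/m)^(m*t), PV):
  t = 1.0000: CF_t = 3.200000, DF = 0.918274, PV = 2.938476
  t = 2.0000: CF_t = 3.200000, DF = 0.843226, PV = 2.698325
  t = 3.0000: CF_t = 103.200000, DF = 0.774313, PV = 79.909067
Price P = sum_t PV_t = 85.545867
Convexity numerator sum_t t*(t + 1/m) * CF_t / (1+y/m)^(m*t + 2):
  t = 1.0000: term = 4.955601
  t = 2.0000: term = 13.651793
  t = 3.0000: term = 808.577300
Convexity = (1/P) * sum = 827.184694 / 85.545867 = 9.669488

Answer: Convexity = 9.6695


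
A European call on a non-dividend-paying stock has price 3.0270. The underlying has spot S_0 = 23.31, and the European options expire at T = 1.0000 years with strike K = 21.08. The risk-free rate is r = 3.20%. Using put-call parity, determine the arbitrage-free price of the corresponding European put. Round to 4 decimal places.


Answer: Put price = 0.1331

Derivation:
Put-call parity: C - P = S_0 * exp(-qT) - K * exp(-rT).
S_0 * exp(-qT) = 23.3100 * 1.00000000 = 23.31000000
K * exp(-rT) = 21.0800 * 0.96850658 = 20.41611875
P = C - S*exp(-qT) + K*exp(-rT)
P = 3.0270 - 23.31000000 + 20.41611875 = 0.1331


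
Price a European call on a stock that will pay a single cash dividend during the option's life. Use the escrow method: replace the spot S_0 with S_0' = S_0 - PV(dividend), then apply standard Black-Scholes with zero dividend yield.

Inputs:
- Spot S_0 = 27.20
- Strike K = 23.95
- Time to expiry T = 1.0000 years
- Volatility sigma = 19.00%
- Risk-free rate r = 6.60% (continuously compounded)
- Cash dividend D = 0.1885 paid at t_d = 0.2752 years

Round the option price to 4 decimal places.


PV(D) = D * exp(-r * t_d) = 0.1885 * 0.98200076 = 0.18510714
S_0' = S_0 - PV(D) = 27.2000 - 0.18510714 = 27.01489286
d1 = (ln(S_0'/K) + (r + sigma^2/2)*T) / (sigma*sqrt(T)) = 1.07615778
d2 = d1 - sigma*sqrt(T) = 0.88615778
exp(-rT) = 0.93613086
N(d1) = 0.85907165; N(d2) = 0.81223374
C = S_0' * N(d1) - K * exp(-rT) * N(d2) = 27.01489286 * 0.85907165 - 23.9500 * 0.93613086 * 0.81223374 = 4.9972

Answer: Price = 4.9972


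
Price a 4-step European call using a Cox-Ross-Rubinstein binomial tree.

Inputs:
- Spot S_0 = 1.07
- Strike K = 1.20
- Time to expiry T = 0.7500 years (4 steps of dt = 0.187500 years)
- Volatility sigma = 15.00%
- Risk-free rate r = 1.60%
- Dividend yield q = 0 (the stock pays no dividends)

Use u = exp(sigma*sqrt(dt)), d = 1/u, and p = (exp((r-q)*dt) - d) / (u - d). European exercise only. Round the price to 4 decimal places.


dt = T/N = 0.187500
u = exp(sigma*sqrt(dt)) = 1.067108; d = 1/u = 0.937113
p = (exp((r-q)*dt) - d) / (u - d) = 0.506880
Discount per step: exp(-r*dt) = 0.997004
Stock lattice S(k, i) with i counting down-moves:
  k=0: S(0,0) = 1.0700
  k=1: S(1,0) = 1.1418; S(1,1) = 1.0027
  k=2: S(2,0) = 1.2184; S(2,1) = 1.0700; S(2,2) = 0.9397
  k=3: S(3,0) = 1.3002; S(3,1) = 1.1418; S(3,2) = 1.0027; S(3,3) = 0.8806
  k=4: S(4,0) = 1.3874; S(4,1) = 1.2184; S(4,2) = 1.0700; S(4,3) = 0.9397; S(4,4) = 0.8252
Terminal payoffs V(N, i) = max(S_T - K, 0):
  V(4,0) = 0.187448; V(4,1) = 0.018429; V(4,2) = 0.000000; V(4,3) = 0.000000; V(4,4) = 0.000000
Backward induction: V(k, i) = exp(-r*dt) * [p * V(k+1, i) + (1-p) * V(k+1, i+1)].
  V(3,0) = exp(-r*dt) * [p*0.187448 + (1-p)*0.018429] = 0.103790
  V(3,1) = exp(-r*dt) * [p*0.018429 + (1-p)*0.000000] = 0.009313
  V(3,2) = exp(-r*dt) * [p*0.000000 + (1-p)*0.000000] = 0.000000
  V(3,3) = exp(-r*dt) * [p*0.000000 + (1-p)*0.000000] = 0.000000
  V(2,0) = exp(-r*dt) * [p*0.103790 + (1-p)*0.009313] = 0.057030
  V(2,1) = exp(-r*dt) * [p*0.009313 + (1-p)*0.000000] = 0.004707
  V(2,2) = exp(-r*dt) * [p*0.000000 + (1-p)*0.000000] = 0.000000
  V(1,0) = exp(-r*dt) * [p*0.057030 + (1-p)*0.004707] = 0.031135
  V(1,1) = exp(-r*dt) * [p*0.004707 + (1-p)*0.000000] = 0.002379
  V(0,0) = exp(-r*dt) * [p*0.031135 + (1-p)*0.002379] = 0.016904

Answer: Price = V(0,0) = 0.0169
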